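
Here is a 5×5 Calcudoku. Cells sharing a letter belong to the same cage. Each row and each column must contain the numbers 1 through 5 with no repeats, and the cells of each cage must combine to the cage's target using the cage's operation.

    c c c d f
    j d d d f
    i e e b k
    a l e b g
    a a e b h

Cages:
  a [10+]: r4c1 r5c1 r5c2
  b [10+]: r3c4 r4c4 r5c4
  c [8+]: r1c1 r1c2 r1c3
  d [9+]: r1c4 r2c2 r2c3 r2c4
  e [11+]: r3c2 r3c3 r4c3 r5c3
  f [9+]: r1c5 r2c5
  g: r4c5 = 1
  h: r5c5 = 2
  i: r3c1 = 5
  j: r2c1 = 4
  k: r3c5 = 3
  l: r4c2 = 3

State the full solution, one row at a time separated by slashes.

J is a freebie; hence r2c1 = 4.
4 is placed in row 2; hence r2c5 = 5.
Cage i is a single given cell, which forces r3c1 = 5.
Cage k is a single given cell, so r3c5 = 3.
Cage l is a single given cell, so r4c2 = 3.
G is a freebie; hence r4c5 = 1.
Cage h is a single given cell; hence r5c5 = 2.
Cage d has sum 9, leaving r1c4 = 3.
Column 5 already has 5, which forces r1c5 = 4.
Cage d needs sum 9; hence r2c3 = 3.
Row 4 now contains 1; hence r4c1 = 2.
Cage a has sum 10; hence r5c1 = 3.
Cage a has sum 10, so r5c2 = 5.
2 is placed in column 1, leaving r1c1 = 1.
The 3 cells of cage c must have sum 8; hence r1c2 = 2.
The 3 cells of cage c must have sum 8, which forces r1c3 = 5.
Column 2 now contains 2, leaving r2c2 = 1.
Row 2 now contains 1, so r2c4 = 2.
1 is placed in column 2; hence r3c2 = 4.
Row 3 already has 4, so r3c3 = 2.
Row 3 already has 4, so r3c4 = 1.
5 is placed in column 3, leaving r4c3 = 4.
Cage b needs sum 10; hence r4c4 = 5.
Cage e has sum 11, so r5c3 = 1.
Column 4 already has 1, so r5c4 = 4.

1 2 5 3 4 / 4 1 3 2 5 / 5 4 2 1 3 / 2 3 4 5 1 / 3 5 1 4 2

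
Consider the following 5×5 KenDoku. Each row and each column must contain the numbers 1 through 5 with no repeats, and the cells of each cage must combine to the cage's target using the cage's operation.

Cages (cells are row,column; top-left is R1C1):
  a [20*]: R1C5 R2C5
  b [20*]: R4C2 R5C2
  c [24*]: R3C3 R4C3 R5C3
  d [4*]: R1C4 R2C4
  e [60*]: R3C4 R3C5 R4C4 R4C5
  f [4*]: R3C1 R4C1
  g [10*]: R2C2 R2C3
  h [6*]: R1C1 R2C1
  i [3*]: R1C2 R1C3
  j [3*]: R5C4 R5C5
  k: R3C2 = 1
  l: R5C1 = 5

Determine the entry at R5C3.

Cage k is given, which forces R3C2 = 1.
Cage l is given, leaving R5C1 = 5.
5 is placed in row 5, leaving R5C2 = 4.
1 is placed in column 2; hence R1C2 = 3.
Cage i's pair has product 3, which forces R1C3 = 1.
Row 1 now contains 1, leaving R1C4 = 4.
Row 1 now contains 4; hence R1C5 = 5.
Column 4 now contains 4; hence R2C4 = 1.
Column 5 already has 5, which forces R2C5 = 4.
Row 3 now contains 1; hence R3C1 = 4.
Cage f needs two cells with product 4, leaving R4C1 = 1.
Column 2 now contains 4; hence R4C2 = 5.
Column 4 already has 1; hence R5C4 = 3.
Row 5 already has 3, so R5C5 = 1.
Row 1 already has 3, leaving R1C1 = 2.
Cage h needs two cells with product 6, so R2C1 = 3.
5 is placed in column 2, so R2C2 = 2.
Cage g's pair has product 10, which forces R2C3 = 5.
Cage c has product 24, so R3C3 = 3.
The 4 cells of cage e must have product 60, which forces R3C4 = 5.
The 4 cells of cage e must have product 60, so R3C5 = 2.
The 3 cells of cage c must have product 24, so R4C3 = 4.
3 is placed in column 4, leaving R4C4 = 2.
Cage e needs product 60, leaving R4C5 = 3.
Row 5 already has 3, which forces R5C3 = 2.
Completed grid: 2 3 1 4 5 / 3 2 5 1 4 / 4 1 3 5 2 / 1 5 4 2 3 / 5 4 2 3 1.

2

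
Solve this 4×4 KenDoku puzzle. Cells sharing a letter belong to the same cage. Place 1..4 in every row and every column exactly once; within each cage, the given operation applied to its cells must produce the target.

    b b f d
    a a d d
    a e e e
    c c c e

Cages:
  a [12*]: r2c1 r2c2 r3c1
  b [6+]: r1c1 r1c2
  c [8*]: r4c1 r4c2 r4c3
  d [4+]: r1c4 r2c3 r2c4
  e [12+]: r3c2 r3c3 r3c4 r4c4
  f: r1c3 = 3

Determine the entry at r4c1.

Cage f is a single given cell, which forces r1c3 = 3.
Cage d needs sum 4, so r1c4 = 1.
Cage d needs sum 4; hence r2c3 = 1.
The 3 cells of cage d must have sum 4; hence r2c4 = 2.
The 3 cells of cage a must have product 12, which forces r3c1 = 1.
1 is placed in row 3, so r3c2 = 3.
3 is placed in row 3; hence r3c4 = 4.
Column 4 already has 4, so r4c4 = 3.
Cage a needs product 12, so r2c1 = 3.
Column 2 already has 3; hence r2c2 = 4.
Row 3 now contains 4, so r3c3 = 2.
The 3 cells of cage c must have product 8; hence r4c2 = 1.
2 is placed in column 3; hence r4c3 = 4.
Cage b needs two cells with sum 6, which forces r1c1 = 4.
Column 2 now contains 4, so r1c2 = 2.
Row 4 already has 4, leaving r4c1 = 2.
The full grid is 4 2 3 1 / 3 4 1 2 / 1 3 2 4 / 2 1 4 3.

2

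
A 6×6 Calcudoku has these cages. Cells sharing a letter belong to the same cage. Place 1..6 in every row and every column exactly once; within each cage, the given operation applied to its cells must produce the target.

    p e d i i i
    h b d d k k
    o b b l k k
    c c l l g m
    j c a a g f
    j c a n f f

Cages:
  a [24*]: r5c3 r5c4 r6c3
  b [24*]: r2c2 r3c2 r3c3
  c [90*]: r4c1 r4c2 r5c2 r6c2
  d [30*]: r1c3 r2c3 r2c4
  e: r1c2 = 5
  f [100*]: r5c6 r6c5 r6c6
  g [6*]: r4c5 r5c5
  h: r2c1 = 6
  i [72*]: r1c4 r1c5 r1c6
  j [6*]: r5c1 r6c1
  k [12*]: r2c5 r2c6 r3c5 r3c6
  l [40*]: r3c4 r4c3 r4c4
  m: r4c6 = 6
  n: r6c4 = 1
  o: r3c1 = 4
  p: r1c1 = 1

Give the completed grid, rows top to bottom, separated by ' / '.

1 5 2 6 4 3 / 6 4 5 3 1 2 / 4 2 3 5 6 1 / 5 1 4 2 3 6 / 3 6 1 4 2 5 / 2 3 6 1 5 4

Cage p is given, so r1c1 = 1.
Cage e is a single given cell, leaving r1c2 = 5.
Cage h is given; hence r2c1 = 6.
O is a freebie, so r3c1 = 4.
Cage m is given, which forces r4c6 = 6.
Cage f needs product 100, so r5c6 = 5.
N is a freebie, leaving r6c4 = 1.
The 3 cells of cage f must have product 100, so r6c5 = 5.
The 3 cells of cage f must have product 100; hence r6c6 = 4.
Column 6 now contains 4; hence r1c6 = 3.
Cage c needs product 90, leaving r4c1 = 5.
Cage l needs product 40, so r3c4 = 5.
Cage d needs product 30, leaving r1c3 = 2.
Cage d needs product 30, which forces r2c3 = 5.
Column 4 already has 5, so r2c4 = 3.
2 is placed in column 3, so r4c3 = 4.
Row 4 now contains 4, leaving r4c4 = 2.
Column 4 already has 2; hence r5c4 = 4.
Column 4 already has 4; hence r1c4 = 6.
The 3 cells of cage i must have product 72; hence r1c5 = 4.
Cage b needs product 24, which forces r2c2 = 4.
The 3 cells of cage a must have product 24, leaving r5c3 = 1.
Cage a needs product 24, so r6c3 = 6.
Cage b needs product 24; hence r3c2 = 2.
Column 3 now contains 6, which forces r3c3 = 3.
Row 3 now contains 3, leaving r3c5 = 6.
Row 3 already has 2; hence r3c6 = 1.
The 4 cells of cage c must have product 90, so r4c2 = 1.
1 is placed in row 4, which forces r4c5 = 3.
Cage c has product 90, which forces r5c2 = 6.
Column 5 now contains 6, leaving r5c5 = 2.
Row 6 now contains 6; hence r6c2 = 3.
Column 5 already has 2; hence r2c5 = 1.
Column 6 now contains 1, so r2c6 = 2.
Row 5 now contains 2, which forces r5c1 = 3.
Row 6 now contains 3, so r6c1 = 2.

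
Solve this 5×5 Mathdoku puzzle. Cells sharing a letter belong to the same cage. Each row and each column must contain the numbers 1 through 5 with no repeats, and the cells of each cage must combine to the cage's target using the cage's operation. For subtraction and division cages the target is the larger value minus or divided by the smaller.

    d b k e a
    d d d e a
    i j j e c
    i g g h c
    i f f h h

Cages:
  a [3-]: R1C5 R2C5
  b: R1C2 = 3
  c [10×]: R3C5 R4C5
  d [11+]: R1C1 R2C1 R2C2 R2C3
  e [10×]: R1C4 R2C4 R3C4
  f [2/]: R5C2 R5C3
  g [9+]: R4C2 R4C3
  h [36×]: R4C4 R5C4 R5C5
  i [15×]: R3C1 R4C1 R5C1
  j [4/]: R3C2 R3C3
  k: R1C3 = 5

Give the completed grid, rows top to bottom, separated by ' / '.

B is a freebie, so R1C2 = 3.
Cage k is given, leaving R1C3 = 5.
Column 3 now contains 5, so R4C3 = 4.
Cage h needs product 36, leaving R4C4 = 3.
The 3 cells of cage h must have product 36, leaving R5C4 = 4.
Cage h has product 36, which forces R5C5 = 3.
Cage i has product 15; hence R3C1 = 3.
Cage j's pair has quotient 4, leaving R3C2 = 4.
Column 3 now contains 4, so R3C3 = 1.
4 is placed in row 4; hence R4C2 = 5.
Row 4 now contains 5, so R4C5 = 2.
Column 3 now contains 1; hence R5C3 = 2.
Column 3 already has 2; hence R2C3 = 3.
Column 5 already has 2, leaving R3C5 = 5.
Row 4 now contains 5, leaving R4C1 = 1.
Cage i needs product 15, leaving R5C1 = 5.
2 is placed in row 5, which forces R5C2 = 1.
Column 1 already has 1, leaving R1C1 = 2.
Cage e has product 10, which forces R1C4 = 1.
Row 1 already has 1, so R1C5 = 4.
Column 1 already has 5, which forces R2C1 = 4.
Column 2 already has 1, which forces R2C2 = 2.
The 3 cells of cage e must have product 10, so R2C4 = 5.
4 is placed in column 5; hence R2C5 = 1.
5 is placed in row 3, so R3C4 = 2.

2 3 5 1 4 / 4 2 3 5 1 / 3 4 1 2 5 / 1 5 4 3 2 / 5 1 2 4 3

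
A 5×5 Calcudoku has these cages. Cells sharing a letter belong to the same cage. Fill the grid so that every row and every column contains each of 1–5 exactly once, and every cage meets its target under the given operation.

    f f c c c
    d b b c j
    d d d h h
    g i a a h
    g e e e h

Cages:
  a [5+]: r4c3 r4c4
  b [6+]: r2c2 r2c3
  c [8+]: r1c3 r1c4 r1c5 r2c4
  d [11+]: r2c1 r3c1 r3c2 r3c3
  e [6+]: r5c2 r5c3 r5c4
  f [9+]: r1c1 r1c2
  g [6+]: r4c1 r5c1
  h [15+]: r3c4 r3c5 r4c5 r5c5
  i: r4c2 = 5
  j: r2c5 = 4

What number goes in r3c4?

Cage j is given, leaving r2c5 = 4.
Cage i is given, so r4c2 = 5.
Cage f's pair has sum 9, which forces r1c1 = 5.
Column 2 already has 5, which forces r1c2 = 4.
Cage b needs two cells with sum 6, leaving r2c2 = 1.
Cage b needs two cells with sum 6, so r2c3 = 5.
1 is placed in row 2; hence r2c4 = 2.
The 4 cells of cage h must have sum 15, leaving r3c4 = 5.
The 4 cells of cage h must have sum 15, leaving r5c5 = 5.
Row 2 now contains 2, so r2c1 = 3.
Cage d has sum 11; hence r3c2 = 3.
Row 3 now contains 3, so r3c5 = 2.
2 is placed in column 5, which forces r4c5 = 3.
3 is placed in column 2, so r5c2 = 2.
Cage c has sum 8; hence r1c3 = 2.
Cage c has sum 8, so r1c4 = 3.
Column 5 now contains 3, leaving r1c5 = 1.
The two cells of cage g must have sum 6, leaving r4c1 = 2.
Row 5 already has 2; hence r5c1 = 4.
Column 4 now contains 3; hence r5c4 = 1.
Column 1 now contains 4, leaving r3c1 = 1.
The 4 cells of cage d must have sum 11, leaving r3c3 = 4.
Cage a needs two cells with sum 5, which forces r4c3 = 1.
Column 4 already has 1, so r4c4 = 4.
Row 5 now contains 1; hence r5c3 = 3.
Completed grid: 5 4 2 3 1 / 3 1 5 2 4 / 1 3 4 5 2 / 2 5 1 4 3 / 4 2 3 1 5.

5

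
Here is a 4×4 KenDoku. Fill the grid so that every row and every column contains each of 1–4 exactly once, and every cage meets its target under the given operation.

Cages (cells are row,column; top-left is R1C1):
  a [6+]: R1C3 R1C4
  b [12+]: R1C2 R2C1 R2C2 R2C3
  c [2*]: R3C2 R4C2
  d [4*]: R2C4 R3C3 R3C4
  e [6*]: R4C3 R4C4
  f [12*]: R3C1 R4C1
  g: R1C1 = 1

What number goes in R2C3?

3

Cage g is given, leaving R1C1 = 1.
The only place for 3 in row 1 is R1C2.
In row 2, 1 can only go at R2C4, so R2C4 = 1.
Cage d has product 4; hence R3C3 = 1.
Column 4 already has 1, leaving R3C4 = 4.
The two cells of cage a must have sum 6; hence R1C3 = 4.
4 is placed in column 4, which forces R1C4 = 2.
4 is placed in row 3; hence R3C1 = 3.
Row 3 now contains 1, leaving R3C2 = 2.
Cage f needs two cells with product 12; hence R4C1 = 4.
Cage c's pair has product 2; hence R4C2 = 1.
Column 4 now contains 2; hence R4C4 = 3.
4 is placed in column 1, leaving R2C1 = 2.
Column 2 already has 2, which forces R2C2 = 4.
Cage b has sum 12, so R2C3 = 3.
3 is placed in row 4, leaving R4C3 = 2.
Completed grid: 1 3 4 2 / 2 4 3 1 / 3 2 1 4 / 4 1 2 3.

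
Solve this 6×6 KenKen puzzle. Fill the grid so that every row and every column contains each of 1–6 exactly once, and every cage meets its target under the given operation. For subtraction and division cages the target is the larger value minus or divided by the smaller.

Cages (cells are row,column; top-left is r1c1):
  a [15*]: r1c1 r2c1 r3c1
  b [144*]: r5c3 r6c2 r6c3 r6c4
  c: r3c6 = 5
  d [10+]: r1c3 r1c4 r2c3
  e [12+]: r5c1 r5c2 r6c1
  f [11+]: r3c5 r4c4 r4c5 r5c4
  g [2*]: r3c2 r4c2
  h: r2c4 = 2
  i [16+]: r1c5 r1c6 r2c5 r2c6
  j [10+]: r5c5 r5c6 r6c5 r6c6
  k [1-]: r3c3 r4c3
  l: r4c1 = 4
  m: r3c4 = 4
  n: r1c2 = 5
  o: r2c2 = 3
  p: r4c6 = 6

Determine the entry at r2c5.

N is a freebie, so r1c2 = 5.
Cage o is given, which forces r2c2 = 3.
H is a freebie, so r2c4 = 2.
Cage m is given; hence r3c4 = 4.
Cage c is given; hence r3c6 = 5.
Cage l is given, leaving r4c1 = 4.
P is a freebie, so r4c6 = 6.
Cage a has product 15, which forces r2c1 = 5.
Row 2 now contains 5; hence r2c5 = 6.
Column 5 now contains 6, so r1c5 = 4.
The 4 cells of cage i must have sum 16, which forces r1c6 = 2.
6 is placed in row 2; hence r2c3 = 1.
The 4 cells of cage i must have sum 16, which forces r2c6 = 4.
Cage e needs sum 12, leaving r5c2 = 4.
Cage b has product 144, which forces r6c3 = 4.
The only place for 1 in row 1 is r1c1.
Column 1 already has 1, leaving r3c1 = 3.
Row 3 needs a 6, and only r3c3 is open for it.
Column 3 already has 6, which forces r1c3 = 3.
The 3 cells of cage d must have sum 10, leaving r1c4 = 6.
Cage k needs two cells with difference 1, which forces r4c3 = 5.
Column 3 already has 3; hence r5c3 = 2.
Column 4 now contains 6; hence r6c4 = 3.
Row 6 already has 3, leaving r6c6 = 1.
Cage f needs sum 11, so r3c5 = 2.
Column 4 already has 3, so r4c4 = 1.
Cage f has sum 11, which forces r4c5 = 3.
Row 5 already has 2; hence r5c1 = 6.
Cage f has sum 11, so r5c4 = 5.
Cage j needs sum 10, so r5c5 = 1.
1 is placed in column 6, so r5c6 = 3.
Cage e needs sum 12, which forces r6c1 = 2.
Cage b needs product 144, which forces r6c2 = 6.
Row 6 now contains 1, leaving r6c5 = 5.
Row 3 now contains 2, leaving r3c2 = 1.
Row 4 now contains 1; hence r4c2 = 2.
Filled in: 1 5 3 6 4 2 / 5 3 1 2 6 4 / 3 1 6 4 2 5 / 4 2 5 1 3 6 / 6 4 2 5 1 3 / 2 6 4 3 5 1.

6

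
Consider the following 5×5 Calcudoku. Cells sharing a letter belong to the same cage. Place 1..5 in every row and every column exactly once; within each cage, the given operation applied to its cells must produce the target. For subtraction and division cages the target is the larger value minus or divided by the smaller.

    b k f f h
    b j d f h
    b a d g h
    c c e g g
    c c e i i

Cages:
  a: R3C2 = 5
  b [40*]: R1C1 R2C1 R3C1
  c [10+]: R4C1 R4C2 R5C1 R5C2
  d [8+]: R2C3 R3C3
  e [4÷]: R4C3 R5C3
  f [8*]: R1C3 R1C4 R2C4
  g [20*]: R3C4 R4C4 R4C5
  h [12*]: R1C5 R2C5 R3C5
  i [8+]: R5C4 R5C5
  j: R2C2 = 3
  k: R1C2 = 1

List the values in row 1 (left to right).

5 1 2 4 3

K is a freebie, leaving R1C2 = 1.
Cage j is given, which forces R2C2 = 3.
Row 2 already has 3, leaving R2C3 = 5.
Cage a is a single given cell, so R3C2 = 5.
Column 3 now contains 5, which forces R3C3 = 3.
Cage b needs product 40; hence R1C1 = 5.
Cage h has product 12, so R1C5 = 3.
The 3 cells of cage f must have product 8, so R2C4 = 1.
1 is placed in row 2; hence R2C5 = 4.
4 is placed in column 5; hence R3C5 = 1.
Column 5 already has 3, which forces R5C5 = 5.
Row 2 now contains 4; hence R2C1 = 2.
Cage b needs product 40, which forces R3C1 = 4.
Cage g needs product 20, leaving R3C4 = 2.
Cage g needs product 20; hence R4C4 = 5.
5 is placed in column 5, so R4C5 = 2.
Row 5 already has 5, leaving R5C4 = 3.
Cage f has product 8, which forces R1C3 = 2.
2 is placed in column 4, leaving R1C4 = 4.
The 4 cells of cage c must have sum 10; hence R4C1 = 3.
Row 4 already has 2, so R4C2 = 4.
4 is placed in row 4; hence R4C3 = 1.
Row 5 already has 3, which forces R5C1 = 1.
Cage c needs sum 10, leaving R5C2 = 2.
Column 3 now contains 1, so R5C3 = 4.
Completed grid: 5 1 2 4 3 / 2 3 5 1 4 / 4 5 3 2 1 / 3 4 1 5 2 / 1 2 4 3 5.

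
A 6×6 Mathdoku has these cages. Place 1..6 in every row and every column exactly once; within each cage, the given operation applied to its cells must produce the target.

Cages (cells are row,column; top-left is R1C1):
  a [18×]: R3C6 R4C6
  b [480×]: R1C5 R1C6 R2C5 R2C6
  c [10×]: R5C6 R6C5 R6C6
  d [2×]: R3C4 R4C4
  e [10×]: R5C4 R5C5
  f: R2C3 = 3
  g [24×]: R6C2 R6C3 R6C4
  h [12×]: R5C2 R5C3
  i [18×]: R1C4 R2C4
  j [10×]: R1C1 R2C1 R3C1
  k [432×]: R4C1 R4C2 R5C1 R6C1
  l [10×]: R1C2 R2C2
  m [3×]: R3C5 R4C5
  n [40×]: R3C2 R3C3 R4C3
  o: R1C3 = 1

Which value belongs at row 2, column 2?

O is a freebie, which forces R1C3 = 1.
Cage f is a single given cell; hence R2C3 = 3.
Row 2 now contains 3, which forces R2C4 = 6.
The 4 cells of cage k must have product 432, so R4C2 = 6.
6 is placed in row 4; hence R4C6 = 3.
Column 4 now contains 6; hence R1C4 = 3.
Cage m needs two cells with product 3, so R3C5 = 3.
3 is placed in column 6, which forces R3C6 = 6.
Row 4 already has 3, so R4C1 = 4.
Row 4 already has 3, so R4C5 = 1.
Cage b needs product 480; hence R1C5 = 6.
Column 6 already has 6; hence R1C6 = 4.
Cage b has product 480, which forces R2C5 = 4.
The 4 cells of cage b must have product 480, leaving R2C6 = 5.
The two cells of cage d must have product 2; hence R3C4 = 1.
Row 4 now contains 1; hence R4C4 = 2.
2 is placed in column 4; hence R5C4 = 5.
Row 5 already has 5, which forces R5C5 = 2.
2 is placed in row 5, so R5C6 = 1.
2 is placed in column 4, which forces R6C4 = 4.
Column 5 now contains 2, so R6C5 = 5.
1 is placed in column 6, so R6C6 = 2.
Cage l's pair has product 10; hence R1C2 = 5.
Cage j has product 10, which forces R2C1 = 1.
Row 2 now contains 5, leaving R2C2 = 2.
2 is placed in column 2, which forces R3C2 = 4.
Row 3 now contains 4, leaving R3C3 = 2.
Row 4 already has 2; hence R4C3 = 5.
2 is placed in row 5, leaving R5C2 = 3.
Cage h's pair has product 12; hence R5C3 = 4.
The 3 cells of cage g must have product 24, leaving R6C2 = 1.
Row 6 now contains 2, which forces R6C3 = 6.
5 is placed in row 1, leaving R1C1 = 2.
Row 3 already has 2, so R3C1 = 5.
Row 5 now contains 3; hence R5C1 = 6.
Row 6 already has 6, leaving R6C1 = 3.
The full grid is 2 5 1 3 6 4 / 1 2 3 6 4 5 / 5 4 2 1 3 6 / 4 6 5 2 1 3 / 6 3 4 5 2 1 / 3 1 6 4 5 2.

2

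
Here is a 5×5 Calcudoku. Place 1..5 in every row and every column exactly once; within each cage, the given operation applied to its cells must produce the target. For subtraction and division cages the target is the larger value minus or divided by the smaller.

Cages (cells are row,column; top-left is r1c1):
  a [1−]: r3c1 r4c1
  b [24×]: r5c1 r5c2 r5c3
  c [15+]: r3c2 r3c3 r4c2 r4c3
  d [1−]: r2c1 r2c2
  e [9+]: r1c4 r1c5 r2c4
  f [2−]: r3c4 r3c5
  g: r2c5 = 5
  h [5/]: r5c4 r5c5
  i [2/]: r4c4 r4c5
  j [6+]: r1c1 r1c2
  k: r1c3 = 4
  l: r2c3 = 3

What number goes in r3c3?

5

Cage k is a single given cell; hence r1c3 = 4.
L is a freebie, leaving r2c3 = 3.
Cage g is given; hence r2c5 = 5.
Column 3 now contains 3, so r5c3 = 2.
Column 5 already has 5, leaving r5c5 = 1.
Row 5 now contains 1, which forces r5c4 = 5.
Cage e has sum 9; hence r2c4 = 4.
The only place for 3 in row 4 is r4c1.
Column 1 already has 3; hence r5c1 = 4.
The 3 cells of cage b must have product 24, so r5c2 = 3.
Column 1 now contains 4; hence r3c1 = 2.
Row 3 already has 2, so r3c4 = 1.
1 is placed in column 4, so r4c4 = 2.
Row 4 now contains 2, so r4c5 = 4.
2 is placed in column 4, leaving r1c4 = 3.
Cage e needs sum 9, leaving r1c5 = 2.
Column 1 already has 2; hence r2c1 = 1.
Cage d needs two cells with difference 1; hence r2c2 = 2.
Cage c has sum 15, which forces r3c2 = 4.
1 is placed in row 3, which forces r3c3 = 5.
4 is placed in column 5, so r3c5 = 3.
Row 4 now contains 4, leaving r4c2 = 5.
Cage c needs sum 15; hence r4c3 = 1.
1 is placed in column 1; hence r1c1 = 5.
Column 2 already has 5, so r1c2 = 1.
Completed grid: 5 1 4 3 2 / 1 2 3 4 5 / 2 4 5 1 3 / 3 5 1 2 4 / 4 3 2 5 1.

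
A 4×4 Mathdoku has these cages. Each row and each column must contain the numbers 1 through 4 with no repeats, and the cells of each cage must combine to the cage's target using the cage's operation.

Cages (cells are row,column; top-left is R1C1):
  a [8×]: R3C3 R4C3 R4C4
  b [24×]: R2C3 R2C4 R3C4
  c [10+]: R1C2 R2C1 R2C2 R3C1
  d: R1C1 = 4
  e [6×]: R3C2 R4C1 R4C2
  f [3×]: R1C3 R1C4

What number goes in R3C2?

D is a freebie, so R1C1 = 4.
The only place for 2 in row 1 is R1C2.
Cage e needs product 6, which forces R4C1 = 2.
The 4 cells of cage c must have sum 10, so R2C2 = 4.
Cage a needs product 8, leaving R3C3 = 2.
Column 3 now contains 2, so R2C3 = 3.
The 3 cells of cage b must have product 24, leaving R2C4 = 2.
Cage b needs product 24; hence R3C4 = 4.
Column 4 now contains 4, so R4C4 = 1.
3 is placed in column 3; hence R1C3 = 1.
1 is placed in column 4, leaving R1C4 = 3.
Row 2 already has 3, so R2C1 = 1.
Cage c needs sum 10, which forces R3C1 = 3.
Cage e needs product 6, which forces R3C2 = 1.
1 is placed in row 4, so R4C2 = 3.
1 is placed in row 4, so R4C3 = 4.
Filled in: 4 2 1 3 / 1 4 3 2 / 3 1 2 4 / 2 3 4 1.

1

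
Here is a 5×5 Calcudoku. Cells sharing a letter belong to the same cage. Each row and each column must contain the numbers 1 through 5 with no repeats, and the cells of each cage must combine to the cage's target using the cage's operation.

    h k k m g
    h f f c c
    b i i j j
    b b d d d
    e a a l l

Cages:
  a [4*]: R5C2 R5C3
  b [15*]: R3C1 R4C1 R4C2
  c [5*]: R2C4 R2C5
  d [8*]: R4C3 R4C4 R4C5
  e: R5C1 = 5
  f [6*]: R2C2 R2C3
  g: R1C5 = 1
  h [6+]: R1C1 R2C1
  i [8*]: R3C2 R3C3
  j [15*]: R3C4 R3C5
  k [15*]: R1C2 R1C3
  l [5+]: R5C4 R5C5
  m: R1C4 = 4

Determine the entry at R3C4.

5

M is a freebie, so R1C4 = 4.
Cage g is given, leaving R1C5 = 1.
Column 5 now contains 1, which forces R2C5 = 5.
5 is placed in column 5, so R3C5 = 3.
E is a freebie, which forces R5C1 = 5.
Column 1 already has 5, which forces R1C1 = 2.
Cage h needs two cells with sum 6, leaving R2C1 = 4.
Row 2 already has 5, leaving R2C4 = 1.
Column 1 already has 5; hence R3C1 = 1.
Row 3 now contains 3; hence R3C4 = 5.
Cage b has product 15; hence R4C1 = 3.
Cage b has product 15, leaving R4C2 = 5.
Column 4 now contains 1, so R4C4 = 2.
Row 4 now contains 2, which forces R4C5 = 4.
Column 4 now contains 1; hence R5C4 = 3.
Column 5 now contains 4, which forces R5C5 = 2.
Column 2 now contains 5, which forces R1C2 = 3.
Cage k's pair has product 15, so R1C3 = 5.
Column 2 already has 3, which forces R2C2 = 2.
Row 2 already has 2, so R2C3 = 3.
2 is placed in column 2, leaving R3C2 = 4.
4 is placed in row 3, so R3C3 = 2.
Row 4 already has 4, so R4C3 = 1.
4 is placed in column 2; hence R5C2 = 1.
Column 3 now contains 1, which forces R5C3 = 4.
Filled in: 2 3 5 4 1 / 4 2 3 1 5 / 1 4 2 5 3 / 3 5 1 2 4 / 5 1 4 3 2.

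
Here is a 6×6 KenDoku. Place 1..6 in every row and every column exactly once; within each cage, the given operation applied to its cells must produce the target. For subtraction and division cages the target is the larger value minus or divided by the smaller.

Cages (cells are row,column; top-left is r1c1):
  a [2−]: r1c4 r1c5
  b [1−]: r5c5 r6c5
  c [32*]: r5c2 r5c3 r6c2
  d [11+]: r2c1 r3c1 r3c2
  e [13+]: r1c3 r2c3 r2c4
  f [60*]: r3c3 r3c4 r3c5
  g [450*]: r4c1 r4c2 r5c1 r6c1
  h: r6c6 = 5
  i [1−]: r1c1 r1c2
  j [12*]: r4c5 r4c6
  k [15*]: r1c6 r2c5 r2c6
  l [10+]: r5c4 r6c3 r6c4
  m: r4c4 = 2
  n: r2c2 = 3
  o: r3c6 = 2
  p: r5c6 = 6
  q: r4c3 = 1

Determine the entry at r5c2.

Cage n is given, leaving r2c2 = 3.
O is a freebie, so r3c6 = 2.
Cage g has product 450, which forces r4c2 = 5.
Cage q is a single given cell, leaving r4c3 = 1.
M is a freebie, leaving r4c4 = 2.
Cage c needs product 32; hence r5c2 = 2.
The 3 cells of cage c must have product 32, which forces r5c3 = 4.
Cage p is given, so r5c6 = 6.
The 3 cells of cage c must have product 32, which forces r6c2 = 4.
Cage h is a single given cell, so r6c6 = 5.
The 3 cells of cage k must have product 15, so r1c6 = 3.
Cage k needs product 15, leaving r2c5 = 5.
5 is placed in column 6, leaving r2c6 = 1.
Column 6 already has 3, so r4c6 = 4.
The 4 cells of cage g must have product 450, which forces r5c1 = 5.
Column 1 now contains 5, leaving r1c1 = 2.
Cage i's pair has difference 1; hence r1c2 = 1.
Cage e needs sum 13, which forces r1c3 = 5.
Cage e needs sum 13, which forces r2c3 = 2.
The 3 cells of cage e must have sum 13, so r2c4 = 6.
1 is placed in column 2, leaving r3c2 = 6.
Column 3 already has 5, leaving r3c3 = 3.
Row 3 now contains 3; hence r3c5 = 4.
Row 4 now contains 4, so r4c5 = 3.
Column 5 already has 3, leaving r5c5 = 1.
Column 3 already has 3, leaving r6c3 = 6.
The two cells of cage b must have difference 1, so r6c5 = 2.
Column 4 now contains 6, which forces r1c4 = 4.
Column 5 now contains 4; hence r1c5 = 6.
6 is placed in row 2, leaving r2c1 = 4.
4 is placed in row 3, so r3c1 = 1.
4 is placed in row 3, so r3c4 = 5.
Row 4 now contains 3, leaving r4c1 = 6.
Row 5 now contains 1; hence r5c4 = 3.
Row 6 already has 6, leaving r6c1 = 3.
Cage l needs sum 10; hence r6c4 = 1.
Filled in: 2 1 5 4 6 3 / 4 3 2 6 5 1 / 1 6 3 5 4 2 / 6 5 1 2 3 4 / 5 2 4 3 1 6 / 3 4 6 1 2 5.

2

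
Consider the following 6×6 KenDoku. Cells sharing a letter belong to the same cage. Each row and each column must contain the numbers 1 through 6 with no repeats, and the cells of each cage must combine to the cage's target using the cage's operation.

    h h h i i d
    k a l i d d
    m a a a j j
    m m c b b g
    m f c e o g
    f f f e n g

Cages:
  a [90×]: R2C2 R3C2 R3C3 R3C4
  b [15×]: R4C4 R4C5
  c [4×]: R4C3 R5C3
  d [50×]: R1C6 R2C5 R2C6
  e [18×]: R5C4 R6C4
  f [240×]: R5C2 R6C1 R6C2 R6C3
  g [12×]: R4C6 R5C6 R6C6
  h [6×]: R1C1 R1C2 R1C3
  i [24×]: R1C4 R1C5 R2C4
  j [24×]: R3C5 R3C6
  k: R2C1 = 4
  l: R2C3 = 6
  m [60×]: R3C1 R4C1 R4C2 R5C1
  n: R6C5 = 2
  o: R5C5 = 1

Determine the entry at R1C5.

Cage d needs product 50, so R1C6 = 5.
Cage k is given; hence R2C1 = 4.
Cage l is a single given cell, which forces R2C3 = 6.
Cage d needs product 50, so R2C5 = 5.
Cage d has product 50; hence R2C6 = 2.
Column 5 now contains 5, leaving R4C5 = 3.
Cage o is a single given cell, leaving R5C5 = 1.
N is a freebie, so R6C5 = 2.
The two cells of cage c must have product 4, leaving R4C3 = 1.
Row 4 already has 3, leaving R4C4 = 5.
Row 4 now contains 1, which forces R4C6 = 4.
1 is placed in row 5, so R5C3 = 4.
Column 6 already has 4, leaving R5C6 = 3.
Column 3 already has 4; hence R6C3 = 5.
Column 6 now contains 3, so R6C6 = 1.
The 4 cells of cage m must have product 60; hence R3C1 = 1.
Cage a has product 90; hence R3C2 = 5.
The two cells of cage j must have product 24, which forces R3C5 = 4.
Column 6 already has 4, leaving R3C6 = 6.
Cage m has product 60, leaving R5C1 = 5.
4 is placed in row 5; hence R5C2 = 2.
Row 5 now contains 3, leaving R5C4 = 6.
The 4 cells of cage f must have product 240, which forces R6C1 = 6.
Cage f has product 240, so R6C2 = 4.
The two cells of cage e must have product 18; hence R6C4 = 3.
Cage h needs product 6; hence R1C2 = 1.
Cage i needs product 24; hence R1C4 = 4.
Column 5 already has 4; hence R1C5 = 6.
Cage a has product 90, which forces R2C2 = 3.
Column 4 already has 3; hence R2C4 = 1.
Cage a needs product 90, so R3C3 = 3.
Column 4 already has 3; hence R3C4 = 2.
6 is placed in column 1, so R4C1 = 2.
2 is placed in column 2, so R4C2 = 6.
Column 1 now contains 2, leaving R1C1 = 3.
Column 3 now contains 3, leaving R1C3 = 2.
Filled in: 3 1 2 4 6 5 / 4 3 6 1 5 2 / 1 5 3 2 4 6 / 2 6 1 5 3 4 / 5 2 4 6 1 3 / 6 4 5 3 2 1.

6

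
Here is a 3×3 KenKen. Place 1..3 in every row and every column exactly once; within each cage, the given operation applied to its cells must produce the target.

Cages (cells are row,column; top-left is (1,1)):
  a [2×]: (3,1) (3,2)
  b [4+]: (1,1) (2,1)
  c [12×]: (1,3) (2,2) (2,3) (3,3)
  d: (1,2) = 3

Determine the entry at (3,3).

D is a freebie, leaving (1,2) = 3.
Cage c has product 12; hence (2,2) = 2.
Column 2 already has 2, so (3,2) = 1.
Row 1 now contains 3, which forces (1,1) = 1.
Row 1 already has 1, so (1,3) = 2.
The two cells of cage b must have sum 4, leaving (2,1) = 3.
3 is placed in row 2, leaving (2,3) = 1.
Row 3 already has 1, which forces (3,1) = 2.
Column 3 now contains 2, leaving (3,3) = 3.
Filled in: 1 3 2 / 3 2 1 / 2 1 3.

3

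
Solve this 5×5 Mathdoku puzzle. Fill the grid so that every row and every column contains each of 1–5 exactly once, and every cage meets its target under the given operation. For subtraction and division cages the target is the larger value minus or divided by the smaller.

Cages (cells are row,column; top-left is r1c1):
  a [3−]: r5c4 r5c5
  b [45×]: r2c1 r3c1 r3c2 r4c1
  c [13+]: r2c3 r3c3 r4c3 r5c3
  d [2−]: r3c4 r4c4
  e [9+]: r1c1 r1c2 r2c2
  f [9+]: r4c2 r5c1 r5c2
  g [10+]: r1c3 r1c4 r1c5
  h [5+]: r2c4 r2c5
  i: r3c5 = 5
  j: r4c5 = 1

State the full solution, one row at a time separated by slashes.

Cage b needs product 45, which forces r3c2 = 3.
Cage i is a single given cell, so r3c5 = 5.
Cage j is given, so r4c5 = 1.
Row 3 already has 5, leaving r3c1 = 1.
Row 3 already has 1, which forces r3c3 = 4.
Row 3 now contains 4, which forces r3c4 = 2.
Cage d's pair has difference 2, which forces r4c4 = 4.
The only place for 2 in row 4 is r4c2.
In row 2, 2 can only go at r2c5, so r2c5 = 2.
Cage h needs two cells with sum 5, so r2c4 = 3.
Cage a needs two cells with difference 3, so r5c4 = 1.
2 is placed in column 5; hence r5c5 = 4.
Cage g has sum 10, so r1c3 = 2.
Column 4 already has 1, leaving r1c4 = 5.
Column 5 already has 4, so r1c5 = 3.
3 is placed in row 2, which forces r2c1 = 5.
The 4 cells of cage c must have sum 13, leaving r2c3 = 1.
Cage b has product 45, leaving r4c1 = 3.
Row 4 now contains 3; hence r4c3 = 5.
The 3 cells of cage f must have sum 9, so r5c1 = 2.
4 is placed in row 5, which forces r5c2 = 5.
Column 3 now contains 5; hence r5c3 = 3.
Row 1 already has 3, leaving r1c1 = 4.
Row 1 already has 5; hence r1c2 = 1.
Row 2 now contains 1, which forces r2c2 = 4.

4 1 2 5 3 / 5 4 1 3 2 / 1 3 4 2 5 / 3 2 5 4 1 / 2 5 3 1 4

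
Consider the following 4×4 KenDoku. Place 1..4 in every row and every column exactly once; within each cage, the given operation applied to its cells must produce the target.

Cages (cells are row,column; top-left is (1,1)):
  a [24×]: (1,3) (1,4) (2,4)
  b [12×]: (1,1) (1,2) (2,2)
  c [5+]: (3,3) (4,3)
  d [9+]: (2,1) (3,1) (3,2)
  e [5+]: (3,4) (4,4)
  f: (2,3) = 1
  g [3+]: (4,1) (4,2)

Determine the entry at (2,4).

3

F is a freebie; hence (2,3) = 1.
Row 4 needs a 4, and only (4,4) is open for it.
Cage a needs product 24; hence (1,3) = 4.
Cage e's pair has sum 5, so (3,4) = 1.
Row 4 needs a 3, and only (4,3) is open for it.
Column 3 now contains 3, leaving (3,3) = 2.
Cage d needs sum 9, leaving (2,1) = 2.
2 is placed in row 2, which forces (2,2) = 4.
2 is placed in row 2, so (2,4) = 3.
Column 2 already has 4; hence (3,2) = 3.
2 is placed in column 1; hence (4,1) = 1.
Row 4 now contains 1, which forces (4,2) = 2.
Column 1 already has 1, leaving (1,1) = 3.
Column 2 now contains 3; hence (1,2) = 1.
Column 4 already has 3, leaving (1,4) = 2.
Row 3 already has 3, so (3,1) = 4.
The full grid is 3 1 4 2 / 2 4 1 3 / 4 3 2 1 / 1 2 3 4.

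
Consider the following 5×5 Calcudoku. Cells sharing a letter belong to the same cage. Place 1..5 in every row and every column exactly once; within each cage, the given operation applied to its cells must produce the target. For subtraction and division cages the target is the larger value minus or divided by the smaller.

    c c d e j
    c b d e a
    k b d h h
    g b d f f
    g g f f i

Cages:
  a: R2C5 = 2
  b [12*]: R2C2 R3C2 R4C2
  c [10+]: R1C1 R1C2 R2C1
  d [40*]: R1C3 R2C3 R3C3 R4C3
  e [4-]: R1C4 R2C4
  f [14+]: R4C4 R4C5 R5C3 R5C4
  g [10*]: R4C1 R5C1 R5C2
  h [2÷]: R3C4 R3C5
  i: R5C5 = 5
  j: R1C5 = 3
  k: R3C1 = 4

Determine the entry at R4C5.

Cage j is a single given cell; hence R1C5 = 3.
Cage a is given, leaving R2C5 = 2.
Cage k is a single given cell, which forces R3C1 = 4.
Row 3 already has 4, leaving R3C5 = 1.
Cage i is a single given cell, which forces R5C5 = 5.
Row 3 now contains 1; hence R3C2 = 3.
Row 3 now contains 1, so R3C4 = 2.
Cage g needs product 10, leaving R4C1 = 5.
5 is placed in row 4, leaving R4C4 = 3.
Column 5 now contains 5, which forces R4C5 = 4.
Cage c has sum 10, leaving R1C1 = 2.
Cage c needs sum 10, so R1C2 = 5.
5 is placed in row 1, so R1C4 = 1.
Cage c has sum 10, which forces R2C1 = 3.
Cage b needs product 12, so R2C2 = 4.
Row 2 now contains 4; hence R2C3 = 1.
Column 4 already has 1, leaving R2C4 = 5.
2 is placed in row 3, which forces R3C3 = 5.
Row 4 now contains 4, which forces R4C2 = 1.
Column 3 already has 1, so R4C3 = 2.
Column 1 now contains 2, which forces R5C1 = 1.
Column 2 already has 1, which forces R5C2 = 2.
Cage f needs sum 14; hence R5C3 = 3.
The 4 cells of cage f must have sum 14; hence R5C4 = 4.
Row 1 already has 1, so R1C3 = 4.
Completed grid: 2 5 4 1 3 / 3 4 1 5 2 / 4 3 5 2 1 / 5 1 2 3 4 / 1 2 3 4 5.

4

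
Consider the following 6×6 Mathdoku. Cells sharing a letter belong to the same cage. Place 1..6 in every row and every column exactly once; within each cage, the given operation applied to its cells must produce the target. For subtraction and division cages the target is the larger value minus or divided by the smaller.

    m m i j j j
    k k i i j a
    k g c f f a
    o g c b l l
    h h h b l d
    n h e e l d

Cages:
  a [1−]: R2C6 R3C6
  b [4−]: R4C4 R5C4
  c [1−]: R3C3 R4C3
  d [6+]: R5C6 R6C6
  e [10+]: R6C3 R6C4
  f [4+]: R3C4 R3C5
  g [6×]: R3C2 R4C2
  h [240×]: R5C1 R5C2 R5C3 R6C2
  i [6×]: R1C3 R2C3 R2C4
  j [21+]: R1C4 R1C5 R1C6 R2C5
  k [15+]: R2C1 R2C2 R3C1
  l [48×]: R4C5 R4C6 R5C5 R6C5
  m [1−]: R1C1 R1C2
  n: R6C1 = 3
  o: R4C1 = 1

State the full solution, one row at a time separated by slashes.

Cage j has sum 21; hence R2C5 = 6.
Cage o is a single given cell, which forces R4C1 = 1.
Cage n is a single given cell, which forces R6C1 = 3.
Cage k has sum 15, leaving R3C1 = 6.
Column 5 needs a 5, and only R1C5 is open for it.
In column 4, 5 can only go at R4C4, so R4C4 = 5.
Cage b's pair has difference 4, so R5C4 = 1.
Column 4 now contains 1, which forces R3C4 = 3.
Cage f's pair has sum 4; hence R3C5 = 1.
Column 4 now contains 3, leaving R2C4 = 2.
1 is placed in row 3, leaving R3C2 = 2.
Cage g needs two cells with product 6, leaving R4C2 = 3.
3 is placed in row 4; hence R4C5 = 4.
Cage l has product 48, which forces R4C6 = 2.
Column 5 already has 4, so R6C5 = 2.
The two cells of cage m must have difference 1, so R1C1 = 2.
Column 2 already has 3, so R1C2 = 1.
Row 1 now contains 1, so R1C3 = 3.
Column 3 now contains 3, so R2C3 = 1.
Cage c's pair has difference 1; hence R3C3 = 5.
Row 3 now contains 5; hence R3C6 = 4.
4 is placed in row 4; hence R4C3 = 6.
Column 5 now contains 2, so R5C5 = 3.
Cage d's pair has sum 6, leaving R5C6 = 5.
Column 3 already has 6, which forces R6C3 = 4.
Row 6 already has 4, leaving R6C4 = 6.
Cage d's pair has sum 6, so R6C6 = 1.
Column 4 already has 6, which forces R1C4 = 4.
Column 6 now contains 4, so R1C6 = 6.
Column 6 already has 5; hence R2C6 = 3.
Row 5 already has 5, leaving R5C1 = 4.
Cage h needs product 240, so R5C2 = 6.
Column 3 now contains 4, so R5C3 = 2.
Row 6 now contains 6, which forces R6C2 = 5.
Column 1 now contains 4; hence R2C1 = 5.
Column 2 now contains 5, so R2C2 = 4.

2 1 3 4 5 6 / 5 4 1 2 6 3 / 6 2 5 3 1 4 / 1 3 6 5 4 2 / 4 6 2 1 3 5 / 3 5 4 6 2 1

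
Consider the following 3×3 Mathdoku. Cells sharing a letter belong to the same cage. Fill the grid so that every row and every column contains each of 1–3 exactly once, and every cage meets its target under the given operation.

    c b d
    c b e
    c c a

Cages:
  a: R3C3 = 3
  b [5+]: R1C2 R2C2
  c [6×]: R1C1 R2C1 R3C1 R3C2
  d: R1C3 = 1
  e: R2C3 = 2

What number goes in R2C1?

Cage d is a single given cell, which forces R1C3 = 1.
Cage e is given, which forces R2C3 = 2.
The 4 cells of cage c must have product 6, so R3C2 = 1.
A is a freebie, so R3C3 = 3.
Cage c has product 6, leaving R1C1 = 3.
Cage b needs two cells with sum 5; hence R1C2 = 2.
Cage c needs product 6, leaving R2C1 = 1.
Row 2 already has 2, so R2C2 = 3.
Row 3 already has 3, so R3C1 = 2.
Filled in: 3 2 1 / 1 3 2 / 2 1 3.

1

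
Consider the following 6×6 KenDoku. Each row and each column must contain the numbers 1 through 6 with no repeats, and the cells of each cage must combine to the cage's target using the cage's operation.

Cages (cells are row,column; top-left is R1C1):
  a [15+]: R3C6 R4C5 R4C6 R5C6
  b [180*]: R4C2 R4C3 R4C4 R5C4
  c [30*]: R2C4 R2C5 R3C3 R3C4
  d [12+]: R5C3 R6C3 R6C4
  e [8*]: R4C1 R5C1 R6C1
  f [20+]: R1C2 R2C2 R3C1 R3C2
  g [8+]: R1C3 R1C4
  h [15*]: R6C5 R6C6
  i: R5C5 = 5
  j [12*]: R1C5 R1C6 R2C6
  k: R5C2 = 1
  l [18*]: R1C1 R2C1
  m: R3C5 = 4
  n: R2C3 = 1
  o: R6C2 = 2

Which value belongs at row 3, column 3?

Cage n is given; hence R2C3 = 1.
M is a freebie; hence R3C5 = 4.
Cage k is given, leaving R5C2 = 1.
Cage i is a single given cell; hence R5C5 = 5.
Cage o is a single given cell, leaving R6C2 = 2.
Column 5 now contains 5, so R6C5 = 3.
3 is placed in row 6, leaving R6C6 = 5.
Cage c needs product 30, so R2C5 = 2.
Cage c needs product 30, so R3C4 = 1.
Column 5 already has 2; hence R4C5 = 6.
Cage d has sum 12; hence R5C3 = 2.
6 is placed in column 5, so R1C5 = 1.
Cage e needs product 8, so R4C1 = 2.
2 is placed in row 5; hence R5C1 = 4.
The 3 cells of cage e must have product 8, so R6C1 = 1.
Cage a needs sum 15; hence R3C6 = 2.
The 4 cells of cage b must have product 180, leaving R5C4 = 3.
Row 5 already has 3, which forces R5C6 = 6.
Column 4 now contains 3, leaving R2C4 = 5.
The 4 cells of cage c must have product 30; hence R3C3 = 3.
Column 4 now contains 5, leaving R4C4 = 4.
Cage a has sum 15, so R4C6 = 1.
Column 4 now contains 4, which forces R6C4 = 6.
Column 3 already has 3, leaving R1C3 = 6.
Column 4 now contains 5, so R1C4 = 2.
Cage b has product 180, leaving R4C2 = 3.
Row 4 now contains 4, so R4C3 = 5.
Row 6 now contains 6, leaving R6C3 = 4.
Row 1 already has 6, which forces R1C1 = 3.
3 is placed in column 2; hence R1C2 = 5.
3 is placed in row 1, leaving R1C6 = 4.
Cage l needs two cells with product 18, leaving R2C1 = 6.
The 4 cells of cage f must have sum 20, so R2C2 = 4.
Column 6 now contains 4; hence R2C6 = 3.
Cage f has sum 20, leaving R3C1 = 5.
The 4 cells of cage f must have sum 20, leaving R3C2 = 6.
The full grid is 3 5 6 2 1 4 / 6 4 1 5 2 3 / 5 6 3 1 4 2 / 2 3 5 4 6 1 / 4 1 2 3 5 6 / 1 2 4 6 3 5.

3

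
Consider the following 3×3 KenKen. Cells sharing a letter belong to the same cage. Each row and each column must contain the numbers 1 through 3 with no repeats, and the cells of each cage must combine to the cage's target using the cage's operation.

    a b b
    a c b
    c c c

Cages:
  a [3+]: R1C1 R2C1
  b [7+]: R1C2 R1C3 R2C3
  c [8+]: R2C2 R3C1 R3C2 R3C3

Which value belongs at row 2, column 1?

Cage c needs sum 8, so R2C2 = 2.
Row 2 already has 2, which forces R2C3 = 3.
The two cells of cage a must have sum 3, so R1C1 = 2.
Column 2 already has 2, which forces R1C2 = 3.
Column 3 now contains 3; hence R1C3 = 1.
Row 2 already has 2, so R2C1 = 1.
1 is placed in column 1, which forces R3C1 = 3.
Column 2 already has 3; hence R3C2 = 1.
Column 3 already has 1; hence R3C3 = 2.
Filled in: 2 3 1 / 1 2 3 / 3 1 2.

1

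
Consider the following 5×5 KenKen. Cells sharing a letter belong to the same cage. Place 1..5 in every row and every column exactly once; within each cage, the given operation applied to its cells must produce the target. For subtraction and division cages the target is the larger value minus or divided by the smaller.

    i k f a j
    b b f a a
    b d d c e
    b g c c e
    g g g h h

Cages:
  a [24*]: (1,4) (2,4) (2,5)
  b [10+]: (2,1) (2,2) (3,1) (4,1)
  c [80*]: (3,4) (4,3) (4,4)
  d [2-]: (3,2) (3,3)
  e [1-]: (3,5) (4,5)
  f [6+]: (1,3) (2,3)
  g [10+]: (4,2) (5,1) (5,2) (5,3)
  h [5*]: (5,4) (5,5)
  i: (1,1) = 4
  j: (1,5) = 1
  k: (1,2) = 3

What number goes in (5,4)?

1

I is a freebie, which forces (1,1) = 4.
Cage k is given, so (1,2) = 3.
3 is placed in row 1; hence (1,4) = 2.
Cage j is a single given cell, so (1,5) = 1.
The 3 cells of cage c must have product 80, which forces (3,4) = 4.
Cage c has product 80, which forces (4,3) = 4.
Cage c needs product 80, leaving (4,4) = 5.
5 is placed in column 4, so (5,4) = 1.
Column 5 already has 1; hence (5,5) = 5.
1 is placed in row 1, which forces (1,3) = 5.
Cage f needs two cells with sum 6, leaving (2,3) = 1.
4 is placed in column 4, leaving (2,4) = 3.
Cage a has product 24, leaving (2,5) = 4.
Cage d's pair has difference 2; hence (3,3) = 3.
3 is placed in row 3; hence (3,5) = 2.
The 4 cells of cage g must have sum 10; hence (4,2) = 1.
Column 5 already has 2, leaving (4,5) = 3.
Cage g has sum 10, so (5,2) = 4.
Column 3 already has 3, leaving (5,3) = 2.
The 4 cells of cage b must have sum 10, which forces (2,1) = 5.
4 is placed in row 2, which forces (2,2) = 2.
Cage b has sum 10; hence (3,1) = 1.
1 is placed in column 2, so (3,2) = 5.
Row 4 already has 3, so (4,1) = 2.
2 is placed in row 5, so (5,1) = 3.
Completed grid: 4 3 5 2 1 / 5 2 1 3 4 / 1 5 3 4 2 / 2 1 4 5 3 / 3 4 2 1 5.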